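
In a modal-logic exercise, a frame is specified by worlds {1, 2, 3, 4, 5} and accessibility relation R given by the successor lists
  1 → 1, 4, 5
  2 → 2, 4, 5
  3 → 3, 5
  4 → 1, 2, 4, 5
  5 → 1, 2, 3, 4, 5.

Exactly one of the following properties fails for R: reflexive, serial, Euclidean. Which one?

Euclidean

Reflexive: yes — every world is R-related to itself.
Serial: yes — every world has a successor (e.g. 1 R 1).
Euclidean: no — 4 R 1 and 4 R 2, but not 1 R 2.
Only Euclidean fails.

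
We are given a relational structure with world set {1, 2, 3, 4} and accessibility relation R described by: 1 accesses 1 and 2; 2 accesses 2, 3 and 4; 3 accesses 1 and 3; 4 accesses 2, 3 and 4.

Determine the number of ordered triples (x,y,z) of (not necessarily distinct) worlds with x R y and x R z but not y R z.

6

Enumerating: (1,2,1), (2,3,2), (2,3,4), (3,1,3), (4,3,2), (4,3,4).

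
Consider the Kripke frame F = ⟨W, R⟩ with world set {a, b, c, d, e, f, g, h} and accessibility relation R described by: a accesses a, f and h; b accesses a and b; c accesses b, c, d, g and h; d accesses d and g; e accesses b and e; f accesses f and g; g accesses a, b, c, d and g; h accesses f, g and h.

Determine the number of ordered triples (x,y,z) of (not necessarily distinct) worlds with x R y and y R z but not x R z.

Enumerating: (a,f,g), (a,h,g), (b,a,f), (b,a,h), (c,b,a), (c,g,a), (c,h,f), (d,g,a), (d,g,b), (d,g,c), (e,b,a), (f,g,a), … and 10 more.
Total: 22.

22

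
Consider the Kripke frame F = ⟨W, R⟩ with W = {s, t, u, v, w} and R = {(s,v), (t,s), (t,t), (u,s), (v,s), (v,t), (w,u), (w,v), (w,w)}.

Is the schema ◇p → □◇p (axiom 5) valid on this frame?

By correspondence theory, 5 is valid on a frame iff R is Euclidean.
Euclidean: no — v R s and v R t, but not s R t.

No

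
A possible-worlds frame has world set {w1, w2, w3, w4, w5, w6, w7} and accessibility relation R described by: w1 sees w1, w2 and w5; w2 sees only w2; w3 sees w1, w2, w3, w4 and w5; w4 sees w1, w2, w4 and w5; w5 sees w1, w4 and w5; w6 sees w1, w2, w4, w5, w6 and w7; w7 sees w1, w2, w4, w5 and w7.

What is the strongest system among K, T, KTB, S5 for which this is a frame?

T

Reflexive (axiom T): yes — every world is R-related to itself.
Symmetric (axiom B): no — w1 R w2 but not w2 R w1.
Euclidean (axiom 5): no — w1 R w2 and w1 R w5, but not w2 R w5.
So F validates K, T; KTB would additionally require R to be symmetric. The strongest is T.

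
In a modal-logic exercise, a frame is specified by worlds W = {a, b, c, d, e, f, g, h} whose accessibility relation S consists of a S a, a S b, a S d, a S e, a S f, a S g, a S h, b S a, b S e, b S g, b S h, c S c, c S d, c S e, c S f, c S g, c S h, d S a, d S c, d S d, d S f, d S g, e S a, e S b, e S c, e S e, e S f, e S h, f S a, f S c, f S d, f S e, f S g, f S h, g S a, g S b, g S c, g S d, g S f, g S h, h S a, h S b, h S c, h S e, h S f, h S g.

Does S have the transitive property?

Transitive: no — a S d and d S c, but not a S c.

No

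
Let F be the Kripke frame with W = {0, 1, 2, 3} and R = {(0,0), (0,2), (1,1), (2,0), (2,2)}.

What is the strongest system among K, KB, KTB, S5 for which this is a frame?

KB

Symmetric (axiom B): yes — every pair in R has its reverse in R.
Reflexive (axiom T): no — 3 is not related to itself.
Euclidean (axiom 5): yes — any two successors of a common world are R-related.
So F validates K, KB; KTB would additionally require R to be reflexive. The strongest is KB.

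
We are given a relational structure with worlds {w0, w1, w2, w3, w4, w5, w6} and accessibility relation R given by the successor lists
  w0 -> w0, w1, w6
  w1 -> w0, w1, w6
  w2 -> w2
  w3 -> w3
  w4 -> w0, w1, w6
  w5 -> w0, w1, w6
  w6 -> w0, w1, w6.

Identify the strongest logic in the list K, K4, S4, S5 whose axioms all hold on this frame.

K4

Transitive (axiom 4): yes — every two-step R-path is closed by a direct edge.
Reflexive (axiom T): no — w4 is not related to itself.
Euclidean (axiom 5): yes — any two successors of a common world are R-related.
So F validates K, K4; S4 would additionally require R to be reflexive. The strongest is K4.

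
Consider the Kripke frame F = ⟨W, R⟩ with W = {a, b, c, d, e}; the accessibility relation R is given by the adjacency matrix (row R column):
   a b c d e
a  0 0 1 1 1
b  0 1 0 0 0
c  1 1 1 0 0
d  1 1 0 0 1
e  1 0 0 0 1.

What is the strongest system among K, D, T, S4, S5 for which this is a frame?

D

Serial (axiom D): yes — every world has a successor (e.g. a R c).
Reflexive (axiom T): no — a is not related to itself.
Transitive (axiom 4): no — a R c and c R b, but not a R b.
Euclidean (axiom 5): no — a R c and a R d, but not c R d.
So F validates K, D; T would additionally require R to be reflexive. The strongest is D.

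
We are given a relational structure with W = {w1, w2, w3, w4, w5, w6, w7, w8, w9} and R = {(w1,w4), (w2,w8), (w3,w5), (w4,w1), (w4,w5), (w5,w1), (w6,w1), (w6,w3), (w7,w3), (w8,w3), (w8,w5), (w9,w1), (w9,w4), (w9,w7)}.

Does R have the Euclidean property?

Euclidean: no — w4 R w1 and w4 R w5, but not w1 R w5.

No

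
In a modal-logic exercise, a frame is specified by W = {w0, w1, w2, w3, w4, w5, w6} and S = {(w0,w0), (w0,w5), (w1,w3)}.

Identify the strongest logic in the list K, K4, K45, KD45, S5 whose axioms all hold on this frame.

K4

Transitive (axiom 4): yes — every two-step S-path is closed by a direct edge.
Euclidean (axiom 5): no — w0 S w5 and w0 S w0, but not w5 S w0.
Serial (axiom D): no — w2 has no S-successor.
Reflexive (axiom T): no — w1 is not related to itself.
So F validates K, K4; K45 would additionally require S to be Euclidean. The strongest is K4.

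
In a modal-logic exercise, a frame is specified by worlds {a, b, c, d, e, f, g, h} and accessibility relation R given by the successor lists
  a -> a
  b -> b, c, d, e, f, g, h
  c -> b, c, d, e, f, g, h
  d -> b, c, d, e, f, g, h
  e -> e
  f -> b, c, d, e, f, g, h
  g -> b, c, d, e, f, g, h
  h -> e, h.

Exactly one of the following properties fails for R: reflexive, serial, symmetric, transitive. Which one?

Reflexive: yes — every world is R-related to itself.
Serial: yes — every world has a successor (e.g. a R a).
Symmetric: no — b R e but not e R b.
Transitive: yes — every two-step R-path is closed by a direct edge.
Only symmetric fails.

symmetric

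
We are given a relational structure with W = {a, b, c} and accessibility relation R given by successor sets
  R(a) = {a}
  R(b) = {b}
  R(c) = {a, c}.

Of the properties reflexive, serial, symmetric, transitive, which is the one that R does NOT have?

Reflexive: yes — every world is R-related to itself.
Serial: yes — every world has a successor (e.g. a R a).
Symmetric: no — c R a but not a R c.
Transitive: yes — every two-step R-path is closed by a direct edge.
Only symmetric fails.

symmetric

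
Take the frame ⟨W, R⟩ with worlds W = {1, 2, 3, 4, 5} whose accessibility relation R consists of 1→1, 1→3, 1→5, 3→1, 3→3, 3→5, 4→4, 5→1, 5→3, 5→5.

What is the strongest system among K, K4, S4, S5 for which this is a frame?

Transitive (axiom 4): yes — every two-step R-path is closed by a direct edge.
Reflexive (axiom T): no — 2 is not related to itself.
Euclidean (axiom 5): yes — any two successors of a common world are R-related.
So F validates K, K4; S4 would additionally require R to be reflexive. The strongest is K4.

K4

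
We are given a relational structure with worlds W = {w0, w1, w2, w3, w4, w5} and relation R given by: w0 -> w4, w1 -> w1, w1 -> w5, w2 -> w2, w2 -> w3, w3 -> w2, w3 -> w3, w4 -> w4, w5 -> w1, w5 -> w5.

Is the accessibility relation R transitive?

Transitive: yes — every two-step R-path is closed by a direct edge.

Yes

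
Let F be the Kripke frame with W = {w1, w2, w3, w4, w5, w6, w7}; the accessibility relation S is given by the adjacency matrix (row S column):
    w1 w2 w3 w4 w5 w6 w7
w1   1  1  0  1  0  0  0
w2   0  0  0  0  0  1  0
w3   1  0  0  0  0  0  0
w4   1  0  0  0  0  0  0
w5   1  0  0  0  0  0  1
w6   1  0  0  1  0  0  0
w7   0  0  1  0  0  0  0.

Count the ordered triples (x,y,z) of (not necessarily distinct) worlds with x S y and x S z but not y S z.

11

Enumerating: (w1,w2,w1), (w1,w2,w2), (w1,w2,w4), (w1,w4,w2), (w1,w4,w4), (w2,w6,w6), (w5,w1,w7), (w5,w7,w1), (w5,w7,w7), (w6,w4,w4), (w7,w3,w3).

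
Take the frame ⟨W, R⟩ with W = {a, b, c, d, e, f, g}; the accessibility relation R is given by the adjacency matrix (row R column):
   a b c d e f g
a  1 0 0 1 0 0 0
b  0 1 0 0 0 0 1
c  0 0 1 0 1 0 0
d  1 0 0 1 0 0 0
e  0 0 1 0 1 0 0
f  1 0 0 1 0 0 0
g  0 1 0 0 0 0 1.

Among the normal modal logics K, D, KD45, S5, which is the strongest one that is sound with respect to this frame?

Serial (axiom D): yes — every world has a successor (e.g. a R a).
Transitive (axiom 4): yes — every two-step R-path is closed by a direct edge.
Euclidean (axiom 5): yes — any two successors of a common world are R-related.
Reflexive (axiom T): no — f is not related to itself.
So F validates K, D, KD45; S5 would additionally require R to be reflexive. The strongest is KD45.

KD45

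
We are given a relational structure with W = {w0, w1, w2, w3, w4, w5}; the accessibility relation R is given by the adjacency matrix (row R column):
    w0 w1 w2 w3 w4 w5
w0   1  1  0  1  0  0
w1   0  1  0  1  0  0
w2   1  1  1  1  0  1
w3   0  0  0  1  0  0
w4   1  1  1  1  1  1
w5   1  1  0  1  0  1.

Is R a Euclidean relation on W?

Euclidean: no — w0 R w3 and w0 R w1, but not w3 R w1.

No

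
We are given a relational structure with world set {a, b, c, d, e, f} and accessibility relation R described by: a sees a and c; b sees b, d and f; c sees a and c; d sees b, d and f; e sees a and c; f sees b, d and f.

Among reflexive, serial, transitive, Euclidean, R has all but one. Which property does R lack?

Reflexive: no — e is not related to itself.
Serial: yes — every world has a successor (e.g. a R a).
Transitive: yes — every two-step R-path is closed by a direct edge.
Euclidean: yes — any two successors of a common world are R-related.
Only reflexive fails.

reflexive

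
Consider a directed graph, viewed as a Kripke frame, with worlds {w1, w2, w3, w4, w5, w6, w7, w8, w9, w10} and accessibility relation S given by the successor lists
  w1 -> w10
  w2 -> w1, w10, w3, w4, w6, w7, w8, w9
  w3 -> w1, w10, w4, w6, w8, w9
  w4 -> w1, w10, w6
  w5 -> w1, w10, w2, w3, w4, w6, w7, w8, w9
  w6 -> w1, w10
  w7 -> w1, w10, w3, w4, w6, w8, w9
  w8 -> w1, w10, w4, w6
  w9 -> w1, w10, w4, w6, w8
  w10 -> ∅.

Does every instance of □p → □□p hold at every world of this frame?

Yes

Axiom 4 corresponds to the accessibility relation being transitive.
Transitive: yes — every two-step S-path is closed by a direct edge.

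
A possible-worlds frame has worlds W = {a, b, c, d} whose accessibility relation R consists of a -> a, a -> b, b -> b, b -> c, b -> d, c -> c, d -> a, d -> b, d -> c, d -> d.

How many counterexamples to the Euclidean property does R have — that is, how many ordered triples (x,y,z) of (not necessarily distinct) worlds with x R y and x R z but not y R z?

Enumerating: (a,b,a), (b,c,b), (b,c,d), (d,a,c), (d,a,d), (d,b,a), (d,c,a), (d,c,b), (d,c,d).

9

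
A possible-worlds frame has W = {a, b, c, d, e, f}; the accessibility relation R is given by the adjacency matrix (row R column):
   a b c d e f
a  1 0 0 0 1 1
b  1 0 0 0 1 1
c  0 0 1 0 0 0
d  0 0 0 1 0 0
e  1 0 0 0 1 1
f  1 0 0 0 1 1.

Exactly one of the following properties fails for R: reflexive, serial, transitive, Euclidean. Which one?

Reflexive: no — b is not related to itself.
Serial: yes — every world has a successor (e.g. a R a).
Transitive: yes — every two-step R-path is closed by a direct edge.
Euclidean: yes — any two successors of a common world are R-related.
Only reflexive fails.

reflexive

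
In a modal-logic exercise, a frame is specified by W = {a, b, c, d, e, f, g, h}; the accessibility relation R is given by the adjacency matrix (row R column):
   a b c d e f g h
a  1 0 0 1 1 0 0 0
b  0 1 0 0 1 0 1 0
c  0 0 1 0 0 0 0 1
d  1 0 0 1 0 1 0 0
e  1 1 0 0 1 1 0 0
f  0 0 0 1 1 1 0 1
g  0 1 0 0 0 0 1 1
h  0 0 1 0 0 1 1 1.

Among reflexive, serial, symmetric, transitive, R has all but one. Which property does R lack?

Reflexive: yes — every world is R-related to itself.
Serial: yes — every world has a successor (e.g. a R a).
Symmetric: yes — every pair in R has its reverse in R.
Transitive: no — a R d and d R f, but not a R f.
Only transitive fails.

transitive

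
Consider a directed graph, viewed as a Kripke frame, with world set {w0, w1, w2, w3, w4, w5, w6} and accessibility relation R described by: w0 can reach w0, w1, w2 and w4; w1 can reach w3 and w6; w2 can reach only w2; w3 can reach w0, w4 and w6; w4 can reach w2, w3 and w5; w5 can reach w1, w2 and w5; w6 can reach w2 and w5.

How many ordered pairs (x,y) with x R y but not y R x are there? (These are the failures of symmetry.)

13

Enumerating: (w0,w1), (w0,w2), (w0,w4), (w1,w3), (w1,w6), (w3,w0), (w3,w6), (w4,w2), (w4,w5), (w5,w1), (w5,w2), (w6,w2), (w6,w5).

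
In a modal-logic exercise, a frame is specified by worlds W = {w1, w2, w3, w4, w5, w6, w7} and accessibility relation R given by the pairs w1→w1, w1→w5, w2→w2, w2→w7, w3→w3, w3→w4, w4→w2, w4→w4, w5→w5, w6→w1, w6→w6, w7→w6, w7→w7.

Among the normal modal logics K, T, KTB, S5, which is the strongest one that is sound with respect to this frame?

T

Reflexive (axiom T): yes — every world is R-related to itself.
Symmetric (axiom B): no — w1 R w5 but not w5 R w1.
Euclidean (axiom 5): no — w1 R w5 and w1 R w1, but not w5 R w1.
So F validates K, T; KTB would additionally require R to be symmetric. The strongest is T.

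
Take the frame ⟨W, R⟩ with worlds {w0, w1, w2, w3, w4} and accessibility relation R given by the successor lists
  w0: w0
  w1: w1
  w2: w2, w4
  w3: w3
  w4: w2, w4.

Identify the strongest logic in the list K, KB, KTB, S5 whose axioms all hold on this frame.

Symmetric (axiom B): yes — every pair in R has its reverse in R.
Reflexive (axiom T): yes — every world is R-related to itself.
Euclidean (axiom 5): yes — any two successors of a common world are R-related.
So F validates K, KB, KTB, S5. The strongest is S5.

S5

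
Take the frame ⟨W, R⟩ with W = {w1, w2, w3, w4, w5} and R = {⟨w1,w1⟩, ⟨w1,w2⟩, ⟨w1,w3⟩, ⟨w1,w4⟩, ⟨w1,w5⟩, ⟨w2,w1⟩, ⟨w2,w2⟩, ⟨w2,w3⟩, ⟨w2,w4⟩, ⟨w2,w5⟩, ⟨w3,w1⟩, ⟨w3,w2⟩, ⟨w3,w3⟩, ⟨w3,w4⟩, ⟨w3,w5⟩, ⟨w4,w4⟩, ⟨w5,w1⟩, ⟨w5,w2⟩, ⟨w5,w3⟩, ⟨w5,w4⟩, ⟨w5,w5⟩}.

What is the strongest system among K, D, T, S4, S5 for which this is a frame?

S4

Serial (axiom D): yes — every world has a successor (e.g. w1 R w1).
Reflexive (axiom T): yes — every world is R-related to itself.
Transitive (axiom 4): yes — every two-step R-path is closed by a direct edge.
Euclidean (axiom 5): no — w1 R w4 and w1 R w2, but not w4 R w2.
So F validates K, D, T, S4; S5 would additionally require R to be Euclidean. The strongest is S4.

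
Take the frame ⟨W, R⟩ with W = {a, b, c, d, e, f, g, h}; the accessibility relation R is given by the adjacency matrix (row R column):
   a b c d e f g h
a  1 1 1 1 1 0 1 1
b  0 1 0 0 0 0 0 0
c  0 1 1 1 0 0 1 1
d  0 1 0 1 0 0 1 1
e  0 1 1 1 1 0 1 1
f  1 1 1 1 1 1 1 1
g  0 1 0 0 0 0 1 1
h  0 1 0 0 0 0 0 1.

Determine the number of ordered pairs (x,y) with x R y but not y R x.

28

Enumerating: (a,b), (a,c), (a,d), (a,e), (a,g), (a,h), (c,b), (c,d), (c,g), (c,h), (d,b), (d,g), … and 16 more.
Total: 28.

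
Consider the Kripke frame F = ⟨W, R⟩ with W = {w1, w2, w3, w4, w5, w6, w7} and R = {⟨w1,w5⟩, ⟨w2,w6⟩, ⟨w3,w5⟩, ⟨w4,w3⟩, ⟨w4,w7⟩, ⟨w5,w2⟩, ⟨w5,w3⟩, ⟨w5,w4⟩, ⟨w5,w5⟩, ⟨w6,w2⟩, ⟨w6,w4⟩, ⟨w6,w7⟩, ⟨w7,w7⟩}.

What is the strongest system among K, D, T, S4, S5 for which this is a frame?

D

Serial (axiom D): yes — every world has a successor (e.g. w1 R w5).
Reflexive (axiom T): no — w1 is not related to itself.
Transitive (axiom 4): no — w1 R w5 and w5 R w2, but not w1 R w2.
Euclidean (axiom 5): no — w4 R w3 and w4 R w7, but not w3 R w7.
So F validates K, D; T would additionally require R to be reflexive. The strongest is D.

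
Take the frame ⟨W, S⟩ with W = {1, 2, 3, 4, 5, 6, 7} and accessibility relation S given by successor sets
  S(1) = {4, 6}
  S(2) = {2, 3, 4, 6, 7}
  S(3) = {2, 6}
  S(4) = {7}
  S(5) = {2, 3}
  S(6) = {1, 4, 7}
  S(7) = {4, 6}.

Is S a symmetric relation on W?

No

Symmetric: no — 1 S 4 but not 4 S 1.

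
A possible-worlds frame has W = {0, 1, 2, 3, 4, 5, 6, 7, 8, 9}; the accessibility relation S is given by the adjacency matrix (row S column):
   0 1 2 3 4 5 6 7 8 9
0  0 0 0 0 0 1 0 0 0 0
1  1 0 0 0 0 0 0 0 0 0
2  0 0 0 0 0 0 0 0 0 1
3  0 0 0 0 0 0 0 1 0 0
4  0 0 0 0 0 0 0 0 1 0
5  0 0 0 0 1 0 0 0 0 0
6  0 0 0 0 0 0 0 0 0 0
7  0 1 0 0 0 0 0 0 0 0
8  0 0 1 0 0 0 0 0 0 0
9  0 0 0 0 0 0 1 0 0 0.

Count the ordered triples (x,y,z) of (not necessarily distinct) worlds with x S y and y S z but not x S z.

8

Enumerating: (0,5,4), (1,0,5), (2,9,6), (3,7,1), (4,8,2), (5,4,8), (7,1,0), (8,2,9).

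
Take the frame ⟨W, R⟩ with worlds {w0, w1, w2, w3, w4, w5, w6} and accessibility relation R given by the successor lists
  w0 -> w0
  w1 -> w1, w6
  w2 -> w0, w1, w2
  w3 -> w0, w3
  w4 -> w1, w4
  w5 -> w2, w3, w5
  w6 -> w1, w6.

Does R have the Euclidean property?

No

Euclidean: no — w2 R w0 and w2 R w1, but not w0 R w1.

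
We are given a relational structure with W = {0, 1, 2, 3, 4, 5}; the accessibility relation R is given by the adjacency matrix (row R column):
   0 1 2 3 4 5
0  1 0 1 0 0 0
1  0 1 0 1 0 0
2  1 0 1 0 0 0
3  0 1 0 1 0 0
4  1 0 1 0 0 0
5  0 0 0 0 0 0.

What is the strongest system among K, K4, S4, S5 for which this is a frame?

K4

Transitive (axiom 4): yes — every two-step R-path is closed by a direct edge.
Reflexive (axiom T): no — 4 is not related to itself.
Euclidean (axiom 5): yes — any two successors of a common world are R-related.
So F validates K, K4; S4 would additionally require R to be reflexive. The strongest is K4.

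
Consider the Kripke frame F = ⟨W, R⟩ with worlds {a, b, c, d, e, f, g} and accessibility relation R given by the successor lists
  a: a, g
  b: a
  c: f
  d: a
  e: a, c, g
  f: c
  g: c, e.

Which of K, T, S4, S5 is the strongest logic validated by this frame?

Reflexive (axiom T): no — b is not related to itself.
Transitive (axiom 4): no — a R g and g R c, but not a R c.
Euclidean (axiom 5): no — e R a and e R c, but not a R c.
So F validates K; T would additionally require R to be reflexive. The strongest is K.

K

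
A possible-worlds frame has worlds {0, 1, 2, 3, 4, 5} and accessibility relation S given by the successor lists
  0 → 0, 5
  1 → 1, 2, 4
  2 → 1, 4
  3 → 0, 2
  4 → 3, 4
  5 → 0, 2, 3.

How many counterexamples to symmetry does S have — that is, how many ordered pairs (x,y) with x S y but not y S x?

Enumerating: (1,4), (2,4), (3,0), (3,2), (4,3), (5,2), (5,3).

7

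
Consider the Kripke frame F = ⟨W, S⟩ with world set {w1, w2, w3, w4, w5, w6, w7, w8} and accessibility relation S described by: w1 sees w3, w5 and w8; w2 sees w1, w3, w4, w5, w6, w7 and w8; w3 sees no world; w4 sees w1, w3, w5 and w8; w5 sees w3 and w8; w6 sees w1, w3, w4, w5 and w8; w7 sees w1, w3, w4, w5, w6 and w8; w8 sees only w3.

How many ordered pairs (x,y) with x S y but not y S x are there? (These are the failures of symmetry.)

28

Enumerating: (w1,w3), (w1,w5), (w1,w8), (w2,w1), (w2,w3), (w2,w4), (w2,w5), (w2,w6), (w2,w7), (w2,w8), (w4,w1), (w4,w3), … and 16 more.
Total: 28.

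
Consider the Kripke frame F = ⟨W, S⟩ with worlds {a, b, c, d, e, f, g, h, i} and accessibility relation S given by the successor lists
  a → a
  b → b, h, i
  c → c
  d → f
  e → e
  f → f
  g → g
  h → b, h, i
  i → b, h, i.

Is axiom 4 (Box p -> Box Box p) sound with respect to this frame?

Yes

Axiom 4 corresponds to the accessibility relation being transitive.
Transitive: yes — every two-step S-path is closed by a direct edge.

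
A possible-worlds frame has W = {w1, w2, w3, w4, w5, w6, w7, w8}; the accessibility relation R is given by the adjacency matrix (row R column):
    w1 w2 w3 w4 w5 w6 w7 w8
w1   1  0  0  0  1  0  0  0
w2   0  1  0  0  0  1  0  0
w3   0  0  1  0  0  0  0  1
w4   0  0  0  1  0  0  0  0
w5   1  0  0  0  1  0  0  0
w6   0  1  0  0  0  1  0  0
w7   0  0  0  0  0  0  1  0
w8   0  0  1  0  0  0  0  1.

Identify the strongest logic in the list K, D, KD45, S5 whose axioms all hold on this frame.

Serial (axiom D): yes — every world has a successor (e.g. w1 R w1).
Transitive (axiom 4): yes — every two-step R-path is closed by a direct edge.
Euclidean (axiom 5): yes — any two successors of a common world are R-related.
Reflexive (axiom T): yes — every world is R-related to itself.
So F validates K, D, KD45, S5. The strongest is S5.

S5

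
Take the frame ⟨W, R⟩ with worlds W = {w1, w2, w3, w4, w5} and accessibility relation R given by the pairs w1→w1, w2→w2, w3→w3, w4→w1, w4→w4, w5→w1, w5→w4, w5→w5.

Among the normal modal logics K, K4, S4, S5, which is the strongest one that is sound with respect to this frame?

Transitive (axiom 4): yes — every two-step R-path is closed by a direct edge.
Reflexive (axiom T): yes — every world is R-related to itself.
Euclidean (axiom 5): no — w5 R w1 and w5 R w4, but not w1 R w4.
So F validates K, K4, S4; S5 would additionally require R to be Euclidean. The strongest is S4.

S4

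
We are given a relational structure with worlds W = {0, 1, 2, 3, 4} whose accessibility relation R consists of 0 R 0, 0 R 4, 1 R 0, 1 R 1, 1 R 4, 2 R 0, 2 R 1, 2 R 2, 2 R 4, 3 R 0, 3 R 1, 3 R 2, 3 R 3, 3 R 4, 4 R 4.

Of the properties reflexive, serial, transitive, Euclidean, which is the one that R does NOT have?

Reflexive: yes — every world is R-related to itself.
Serial: yes — every world has a successor (e.g. 0 R 0).
Transitive: yes — every two-step R-path is closed by a direct edge.
Euclidean: no — 1 R 4 and 1 R 0, but not 4 R 0.
Only Euclidean fails.

Euclidean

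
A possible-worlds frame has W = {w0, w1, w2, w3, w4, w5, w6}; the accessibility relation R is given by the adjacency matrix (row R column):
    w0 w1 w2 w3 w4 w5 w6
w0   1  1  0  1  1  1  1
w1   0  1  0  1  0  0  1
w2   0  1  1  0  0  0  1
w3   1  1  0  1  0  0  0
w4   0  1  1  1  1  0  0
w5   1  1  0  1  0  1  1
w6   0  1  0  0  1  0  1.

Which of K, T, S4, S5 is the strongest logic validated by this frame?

Reflexive (axiom T): yes — every world is R-related to itself.
Transitive (axiom 4): no — w0 R w4 and w4 R w2, but not w0 R w2.
Euclidean (axiom 5): no — w0 R w1 and w0 R w4, but not w1 R w4.
So F validates K, T; S4 would additionally require R to be transitive. The strongest is T.

T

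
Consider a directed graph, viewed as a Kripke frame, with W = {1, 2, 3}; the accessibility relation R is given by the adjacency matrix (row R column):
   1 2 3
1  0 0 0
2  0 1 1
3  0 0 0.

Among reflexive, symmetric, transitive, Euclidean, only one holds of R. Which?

transitive

Reflexive: no — 1 is not related to itself.
Symmetric: no — 2 R 3 but not 3 R 2.
Transitive: yes — every two-step R-path is closed by a direct edge.
Euclidean: no — 2 R 3 and 2 R 2, but not 3 R 2.
Only transitive holds.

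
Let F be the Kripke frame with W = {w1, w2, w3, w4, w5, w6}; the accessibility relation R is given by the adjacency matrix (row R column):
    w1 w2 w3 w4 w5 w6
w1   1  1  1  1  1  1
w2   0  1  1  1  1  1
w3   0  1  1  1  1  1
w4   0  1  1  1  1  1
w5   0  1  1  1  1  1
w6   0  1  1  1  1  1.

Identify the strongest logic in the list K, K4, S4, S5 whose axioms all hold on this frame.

Transitive (axiom 4): yes — every two-step R-path is closed by a direct edge.
Reflexive (axiom T): yes — every world is R-related to itself.
Euclidean (axiom 5): no — w1 R w2 and w1 R w1, but not w2 R w1.
So F validates K, K4, S4; S5 would additionally require R to be Euclidean. The strongest is S4.

S4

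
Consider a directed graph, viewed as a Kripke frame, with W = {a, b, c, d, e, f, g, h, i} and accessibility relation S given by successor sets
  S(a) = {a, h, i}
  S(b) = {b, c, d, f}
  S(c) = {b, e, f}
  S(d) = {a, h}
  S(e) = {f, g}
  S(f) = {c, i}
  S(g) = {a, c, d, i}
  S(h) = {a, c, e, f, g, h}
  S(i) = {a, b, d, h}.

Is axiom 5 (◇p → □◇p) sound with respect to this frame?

By correspondence theory, 5 is valid on a frame iff S is Euclidean.
Euclidean: no — a S h and a S i, but not h S i.

No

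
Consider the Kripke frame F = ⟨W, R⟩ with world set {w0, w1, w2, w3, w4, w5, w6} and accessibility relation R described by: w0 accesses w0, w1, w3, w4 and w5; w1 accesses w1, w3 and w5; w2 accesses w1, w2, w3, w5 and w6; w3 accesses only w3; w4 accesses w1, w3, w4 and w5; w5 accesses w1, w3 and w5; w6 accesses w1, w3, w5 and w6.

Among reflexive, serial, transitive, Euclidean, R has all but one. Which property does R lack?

Reflexive: yes — every world is R-related to itself.
Serial: yes — every world has a successor (e.g. w0 R w0).
Transitive: yes — every two-step R-path is closed by a direct edge.
Euclidean: no — w0 R w1 and w0 R w4, but not w1 R w4.
Only Euclidean fails.

Euclidean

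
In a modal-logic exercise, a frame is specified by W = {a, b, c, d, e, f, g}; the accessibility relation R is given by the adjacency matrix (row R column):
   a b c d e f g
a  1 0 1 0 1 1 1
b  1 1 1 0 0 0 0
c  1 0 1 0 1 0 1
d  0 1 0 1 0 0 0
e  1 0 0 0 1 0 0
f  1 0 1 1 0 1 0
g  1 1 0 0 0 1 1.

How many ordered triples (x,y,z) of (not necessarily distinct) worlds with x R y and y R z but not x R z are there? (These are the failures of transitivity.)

25

Enumerating: (a,f,d), (a,g,b), (b,a,e), (b,a,f), (b,a,g), (b,c,e), (b,c,g), (c,a,f), (c,g,b), (c,g,f), (d,b,a), (d,b,c), … and 13 more.
Total: 25.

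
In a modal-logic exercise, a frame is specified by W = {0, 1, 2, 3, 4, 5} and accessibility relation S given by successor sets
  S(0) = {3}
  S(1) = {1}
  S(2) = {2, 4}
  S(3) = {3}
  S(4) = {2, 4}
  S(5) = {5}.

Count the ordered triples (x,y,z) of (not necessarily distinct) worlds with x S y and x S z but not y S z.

S is Euclidean; there are no such tuples.

0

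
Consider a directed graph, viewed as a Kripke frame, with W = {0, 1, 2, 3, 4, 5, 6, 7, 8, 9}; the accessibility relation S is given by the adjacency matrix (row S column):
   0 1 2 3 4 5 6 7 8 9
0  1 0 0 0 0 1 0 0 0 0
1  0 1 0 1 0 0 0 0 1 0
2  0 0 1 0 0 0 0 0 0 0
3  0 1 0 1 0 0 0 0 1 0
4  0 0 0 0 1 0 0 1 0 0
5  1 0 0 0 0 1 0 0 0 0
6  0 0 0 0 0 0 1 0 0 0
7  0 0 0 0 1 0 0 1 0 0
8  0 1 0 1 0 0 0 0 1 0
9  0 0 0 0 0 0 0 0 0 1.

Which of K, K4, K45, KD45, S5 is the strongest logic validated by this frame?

S5

Transitive (axiom 4): yes — every two-step S-path is closed by a direct edge.
Euclidean (axiom 5): yes — any two successors of a common world are S-related.
Serial (axiom D): yes — every world has a successor (e.g. 0 S 0).
Reflexive (axiom T): yes — every world is S-related to itself.
So F validates K, K4, K45, KD45, S5. The strongest is S5.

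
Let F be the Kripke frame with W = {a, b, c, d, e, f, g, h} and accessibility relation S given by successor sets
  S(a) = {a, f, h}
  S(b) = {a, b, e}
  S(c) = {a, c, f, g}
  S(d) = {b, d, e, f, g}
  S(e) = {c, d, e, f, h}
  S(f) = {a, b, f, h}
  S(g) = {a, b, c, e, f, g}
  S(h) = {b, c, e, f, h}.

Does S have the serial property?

Yes

Serial: yes — every world has a successor (e.g. a S a).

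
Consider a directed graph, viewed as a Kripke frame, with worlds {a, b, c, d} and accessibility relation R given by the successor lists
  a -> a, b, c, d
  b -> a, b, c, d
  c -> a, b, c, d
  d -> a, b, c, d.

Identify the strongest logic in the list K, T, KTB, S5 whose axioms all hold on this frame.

Reflexive (axiom T): yes — every world is R-related to itself.
Symmetric (axiom B): yes — every pair in R has its reverse in R.
Euclidean (axiom 5): yes — any two successors of a common world are R-related.
So F validates K, T, KTB, S5. The strongest is S5.

S5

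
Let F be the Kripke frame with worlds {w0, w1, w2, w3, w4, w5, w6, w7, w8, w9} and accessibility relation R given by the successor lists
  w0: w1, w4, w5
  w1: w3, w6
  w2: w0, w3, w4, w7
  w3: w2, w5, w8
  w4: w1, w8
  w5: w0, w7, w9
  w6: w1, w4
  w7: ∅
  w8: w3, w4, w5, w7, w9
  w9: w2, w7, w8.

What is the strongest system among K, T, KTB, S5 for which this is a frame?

K

Reflexive (axiom T): no — w0 is not related to itself.
Symmetric (axiom B): no — w0 R w1 but not w1 R w0.
Euclidean (axiom 5): no — w0 R w1 and w0 R w4, but not w1 R w4.
So F validates K; T would additionally require R to be reflexive. The strongest is K.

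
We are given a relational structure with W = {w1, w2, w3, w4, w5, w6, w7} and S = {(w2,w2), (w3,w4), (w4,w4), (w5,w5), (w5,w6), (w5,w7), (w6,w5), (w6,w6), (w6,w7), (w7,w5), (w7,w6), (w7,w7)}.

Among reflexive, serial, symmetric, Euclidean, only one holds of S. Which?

Reflexive: no — w1 is not related to itself.
Serial: no — w1 has no S-successor.
Symmetric: no — w3 S w4 but not w4 S w3.
Euclidean: yes — any two successors of a common world are S-related.
Only Euclidean holds.

Euclidean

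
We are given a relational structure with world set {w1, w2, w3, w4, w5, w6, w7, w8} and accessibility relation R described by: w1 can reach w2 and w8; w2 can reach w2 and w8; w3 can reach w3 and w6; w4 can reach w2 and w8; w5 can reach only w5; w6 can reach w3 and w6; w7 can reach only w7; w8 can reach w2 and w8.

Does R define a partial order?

No

Reflexive: no — w1 is not related to itself.
Transitive: yes — every two-step R-path is closed by a direct edge.
Antisymmetric: no — w2 R w8 and w8 R w2 with w2 ≠ w8.
So R is not a partial order.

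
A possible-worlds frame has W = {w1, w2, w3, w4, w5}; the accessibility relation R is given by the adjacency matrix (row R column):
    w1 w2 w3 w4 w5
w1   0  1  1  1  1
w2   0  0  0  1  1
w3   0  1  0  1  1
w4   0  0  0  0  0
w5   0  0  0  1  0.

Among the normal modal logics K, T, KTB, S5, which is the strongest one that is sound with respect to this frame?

Reflexive (axiom T): no — w1 is not related to itself.
Symmetric (axiom B): no — w1 R w2 but not w2 R w1.
Euclidean (axiom 5): no — w1 R w2 and w1 R w3, but not w2 R w3.
So F validates K; T would additionally require R to be reflexive. The strongest is K.

K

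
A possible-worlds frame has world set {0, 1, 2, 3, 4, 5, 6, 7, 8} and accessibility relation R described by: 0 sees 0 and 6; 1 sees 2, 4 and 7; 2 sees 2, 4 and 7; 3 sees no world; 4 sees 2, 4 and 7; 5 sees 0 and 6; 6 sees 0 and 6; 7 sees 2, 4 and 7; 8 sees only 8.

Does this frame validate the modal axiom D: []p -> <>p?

Axiom D corresponds to the accessibility relation being serial.
Serial: no — 3 has no R-successor.

No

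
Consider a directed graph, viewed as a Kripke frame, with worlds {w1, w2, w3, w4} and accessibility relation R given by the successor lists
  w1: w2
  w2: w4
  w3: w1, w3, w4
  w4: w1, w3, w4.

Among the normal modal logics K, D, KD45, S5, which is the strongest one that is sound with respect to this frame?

D

Serial (axiom D): yes — every world has a successor (e.g. w1 R w2).
Transitive (axiom 4): no — w1 R w2 and w2 R w4, but not w1 R w4.
Euclidean (axiom 5): no — w3 R w1 and w3 R w4, but not w1 R w4.
Reflexive (axiom T): no — w1 is not related to itself.
So F validates K, D; KD45 would additionally require R to be Euclidean and transitive. The strongest is D.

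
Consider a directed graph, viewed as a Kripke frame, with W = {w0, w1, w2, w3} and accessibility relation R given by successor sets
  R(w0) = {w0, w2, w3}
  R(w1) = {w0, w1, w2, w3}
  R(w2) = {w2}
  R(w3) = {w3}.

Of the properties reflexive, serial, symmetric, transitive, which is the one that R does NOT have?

symmetric

Reflexive: yes — every world is R-related to itself.
Serial: yes — every world has a successor (e.g. w0 R w0).
Symmetric: no — w0 R w2 but not w2 R w0.
Transitive: yes — every two-step R-path is closed by a direct edge.
Only symmetric fails.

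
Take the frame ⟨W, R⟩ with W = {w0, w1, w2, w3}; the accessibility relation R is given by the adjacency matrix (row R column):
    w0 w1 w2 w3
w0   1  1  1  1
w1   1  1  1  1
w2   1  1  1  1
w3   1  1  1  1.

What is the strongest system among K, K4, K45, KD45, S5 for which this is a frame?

Transitive (axiom 4): yes — every two-step R-path is closed by a direct edge.
Euclidean (axiom 5): yes — any two successors of a common world are R-related.
Serial (axiom D): yes — every world has a successor (e.g. w0 R w0).
Reflexive (axiom T): yes — every world is R-related to itself.
So F validates K, K4, K45, KD45, S5. The strongest is S5.

S5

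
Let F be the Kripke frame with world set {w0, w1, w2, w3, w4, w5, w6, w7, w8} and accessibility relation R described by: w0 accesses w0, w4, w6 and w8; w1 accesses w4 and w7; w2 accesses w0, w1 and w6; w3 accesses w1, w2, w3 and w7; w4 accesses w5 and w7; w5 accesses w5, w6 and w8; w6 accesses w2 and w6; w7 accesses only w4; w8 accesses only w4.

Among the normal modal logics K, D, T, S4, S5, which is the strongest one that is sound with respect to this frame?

D

Serial (axiom D): yes — every world has a successor (e.g. w0 R w0).
Reflexive (axiom T): no — w1 is not related to itself.
Transitive (axiom 4): no — w0 R w4 and w4 R w5, but not w0 R w5.
Euclidean (axiom 5): no — w0 R w4 and w0 R w6, but not w4 R w6.
So F validates K, D; T would additionally require R to be reflexive. The strongest is D.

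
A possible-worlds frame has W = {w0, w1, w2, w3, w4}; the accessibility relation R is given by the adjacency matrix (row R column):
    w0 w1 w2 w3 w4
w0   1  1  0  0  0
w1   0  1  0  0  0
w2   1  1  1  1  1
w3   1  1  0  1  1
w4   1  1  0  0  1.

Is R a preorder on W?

Yes

Reflexive: yes — every world is R-related to itself.
Transitive: yes — every two-step R-path is closed by a direct edge.
So R is a preorder.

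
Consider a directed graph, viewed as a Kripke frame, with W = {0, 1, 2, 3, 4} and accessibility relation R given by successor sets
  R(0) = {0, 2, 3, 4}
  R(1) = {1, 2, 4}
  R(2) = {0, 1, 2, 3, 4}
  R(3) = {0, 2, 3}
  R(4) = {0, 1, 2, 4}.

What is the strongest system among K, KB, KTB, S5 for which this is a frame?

Symmetric (axiom B): yes — every pair in R has its reverse in R.
Reflexive (axiom T): yes — every world is R-related to itself.
Euclidean (axiom 5): no — 0 R 3 and 0 R 4, but not 3 R 4.
So F validates K, KB, KTB; S5 would additionally require R to be Euclidean. The strongest is KTB.

KTB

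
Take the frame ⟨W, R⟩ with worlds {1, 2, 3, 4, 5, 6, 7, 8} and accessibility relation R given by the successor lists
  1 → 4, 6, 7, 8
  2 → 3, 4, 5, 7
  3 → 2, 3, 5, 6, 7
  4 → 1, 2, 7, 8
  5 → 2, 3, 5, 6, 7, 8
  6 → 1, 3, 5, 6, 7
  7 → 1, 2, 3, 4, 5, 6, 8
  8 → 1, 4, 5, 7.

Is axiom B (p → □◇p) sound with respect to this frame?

Yes

Axiom B corresponds to the accessibility relation being symmetric.
Symmetric: yes — every pair in R has its reverse in R.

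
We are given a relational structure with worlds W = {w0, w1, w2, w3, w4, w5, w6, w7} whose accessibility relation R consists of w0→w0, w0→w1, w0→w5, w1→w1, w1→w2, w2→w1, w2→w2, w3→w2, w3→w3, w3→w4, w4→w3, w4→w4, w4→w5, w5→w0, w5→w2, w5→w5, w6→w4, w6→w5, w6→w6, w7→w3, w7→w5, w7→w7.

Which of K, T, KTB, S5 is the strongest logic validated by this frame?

Reflexive (axiom T): yes — every world is R-related to itself.
Symmetric (axiom B): no — w0 R w1 but not w1 R w0.
Euclidean (axiom 5): no — w0 R w1 and w0 R w5, but not w1 R w5.
So F validates K, T; KTB would additionally require R to be symmetric. The strongest is T.

T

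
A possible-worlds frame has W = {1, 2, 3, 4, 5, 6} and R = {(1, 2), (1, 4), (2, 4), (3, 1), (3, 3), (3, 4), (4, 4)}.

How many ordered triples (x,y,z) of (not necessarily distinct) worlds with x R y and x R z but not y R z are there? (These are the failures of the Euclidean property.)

6

Enumerating: (1,2,2), (1,4,2), (3,1,1), (3,1,3), (3,4,1), (3,4,3).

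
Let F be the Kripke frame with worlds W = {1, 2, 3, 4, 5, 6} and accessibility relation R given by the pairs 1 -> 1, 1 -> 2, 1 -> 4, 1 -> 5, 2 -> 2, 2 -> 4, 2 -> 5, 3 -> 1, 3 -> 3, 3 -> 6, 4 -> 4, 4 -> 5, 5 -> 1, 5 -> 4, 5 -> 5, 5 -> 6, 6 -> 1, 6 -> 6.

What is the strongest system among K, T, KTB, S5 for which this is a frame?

T

Reflexive (axiom T): yes — every world is R-related to itself.
Symmetric (axiom B): no — 1 R 2 but not 2 R 1.
Euclidean (axiom 5): no — 1 R 4 and 1 R 2, but not 4 R 2.
So F validates K, T; KTB would additionally require R to be symmetric. The strongest is T.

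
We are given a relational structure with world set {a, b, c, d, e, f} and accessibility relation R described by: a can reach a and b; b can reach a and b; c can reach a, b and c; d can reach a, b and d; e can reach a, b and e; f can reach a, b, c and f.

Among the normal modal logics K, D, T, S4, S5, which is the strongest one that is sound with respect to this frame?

S4

Serial (axiom D): yes — every world has a successor (e.g. a R a).
Reflexive (axiom T): yes — every world is R-related to itself.
Transitive (axiom 4): yes — every two-step R-path is closed by a direct edge.
Euclidean (axiom 5): no — f R a and f R c, but not a R c.
So F validates K, D, T, S4; S5 would additionally require R to be Euclidean. The strongest is S4.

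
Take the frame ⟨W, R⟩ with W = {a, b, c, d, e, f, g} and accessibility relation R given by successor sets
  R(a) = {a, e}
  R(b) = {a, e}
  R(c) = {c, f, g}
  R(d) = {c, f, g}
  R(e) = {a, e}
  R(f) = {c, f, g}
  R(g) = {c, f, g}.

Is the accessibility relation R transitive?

Transitive: yes — every two-step R-path is closed by a direct edge.

Yes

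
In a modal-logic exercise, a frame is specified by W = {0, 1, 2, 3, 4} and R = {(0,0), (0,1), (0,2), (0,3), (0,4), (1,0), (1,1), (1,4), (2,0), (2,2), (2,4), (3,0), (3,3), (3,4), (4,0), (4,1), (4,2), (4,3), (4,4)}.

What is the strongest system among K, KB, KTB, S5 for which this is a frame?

KTB

Symmetric (axiom B): yes — every pair in R has its reverse in R.
Reflexive (axiom T): yes — every world is R-related to itself.
Euclidean (axiom 5): no — 0 R 1 and 0 R 2, but not 1 R 2.
So F validates K, KB, KTB; S5 would additionally require R to be Euclidean. The strongest is KTB.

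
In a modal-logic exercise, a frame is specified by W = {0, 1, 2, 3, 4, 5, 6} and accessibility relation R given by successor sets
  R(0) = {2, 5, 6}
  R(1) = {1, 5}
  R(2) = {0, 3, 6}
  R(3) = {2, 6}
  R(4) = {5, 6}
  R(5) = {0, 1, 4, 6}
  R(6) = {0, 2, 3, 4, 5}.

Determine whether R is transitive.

Transitive: no — 0 R 2 and 2 R 3, but not 0 R 3.

No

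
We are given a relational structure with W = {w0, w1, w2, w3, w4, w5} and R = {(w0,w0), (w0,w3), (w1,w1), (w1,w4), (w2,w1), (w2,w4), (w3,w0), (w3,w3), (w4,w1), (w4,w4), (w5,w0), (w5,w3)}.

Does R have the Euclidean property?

Yes

Euclidean: yes — any two successors of a common world are R-related.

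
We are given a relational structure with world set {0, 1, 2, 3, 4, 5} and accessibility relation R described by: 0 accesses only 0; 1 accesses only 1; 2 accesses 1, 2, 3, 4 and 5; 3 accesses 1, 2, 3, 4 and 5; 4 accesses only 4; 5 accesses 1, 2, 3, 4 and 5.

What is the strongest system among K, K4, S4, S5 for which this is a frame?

Transitive (axiom 4): yes — every two-step R-path is closed by a direct edge.
Reflexive (axiom T): yes — every world is R-related to itself.
Euclidean (axiom 5): no — 2 R 1 and 2 R 3, but not 1 R 3.
So F validates K, K4, S4; S5 would additionally require R to be Euclidean. The strongest is S4.

S4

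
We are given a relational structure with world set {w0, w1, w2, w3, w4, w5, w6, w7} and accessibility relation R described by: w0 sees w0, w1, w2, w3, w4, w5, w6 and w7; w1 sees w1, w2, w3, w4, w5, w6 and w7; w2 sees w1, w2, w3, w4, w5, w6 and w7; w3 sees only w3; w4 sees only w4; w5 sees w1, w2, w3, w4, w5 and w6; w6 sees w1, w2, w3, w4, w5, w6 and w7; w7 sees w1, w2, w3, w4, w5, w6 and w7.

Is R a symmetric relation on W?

No

Symmetric: no — w0 R w1 but not w1 R w0.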